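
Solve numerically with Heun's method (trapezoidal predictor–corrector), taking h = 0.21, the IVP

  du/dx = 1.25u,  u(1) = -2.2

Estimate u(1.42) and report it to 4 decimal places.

Heun: k1 = f(x_n, u_n); k2 = f(x_n + h, u_n + h·k1); u_{n+1} = u_n + (h/2)·(k1 + k2).
x=1.000000, u=-2.200000:
  k1 = f(1.000000, -2.200000) = -2.750000
  k2 = f(1.210000, -2.777500) = -3.471875
  u ← -2.200000 + (0.21/2)·(-2.750000 + (-3.471875)) = -2.853297
x=1.210000, u=-2.853297:
  k1 = f(1.210000, -2.853297) = -3.566621
  k2 = f(1.420000, -3.602287) = -4.502859
  u ← -2.853297 + (0.21/2)·(-3.566621 + (-4.502859)) = -3.700592
u(1.42) ≈ -3.7006

-3.7006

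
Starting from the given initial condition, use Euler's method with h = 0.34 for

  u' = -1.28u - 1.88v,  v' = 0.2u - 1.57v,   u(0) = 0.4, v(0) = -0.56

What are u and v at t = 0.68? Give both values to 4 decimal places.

0.4793, -0.0693

Euler on (u,v): u_{n+1} = u_n + h·u', v_{n+1} = v_n + h·v'.
0.000000: (0.400000, -0.560000); f=(0.540800, 0.959200) → (0.583872, -0.233872)
0.340000: (0.583872, -0.233872); f=(-0.307677, 0.483953) → (0.479262, -0.069328)
(u(0.68), v(0.68)) ≈ (0.4793, -0.0693)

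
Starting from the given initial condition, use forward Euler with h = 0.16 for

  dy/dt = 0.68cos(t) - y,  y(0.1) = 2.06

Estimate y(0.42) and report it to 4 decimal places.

Euler: y_{n+1} = y_n + h·f(t_n, y_n).
t=0.100000, y=2.060000: f=-1.383397 → y ← 2.060000 + 0.16·(-1.383397) = 1.838656
t=0.260000, y=1.838656: f=-1.181511 → y ← 1.838656 + 0.16·(-1.181511) = 1.649615
y(0.42) ≈ 1.6496

1.6496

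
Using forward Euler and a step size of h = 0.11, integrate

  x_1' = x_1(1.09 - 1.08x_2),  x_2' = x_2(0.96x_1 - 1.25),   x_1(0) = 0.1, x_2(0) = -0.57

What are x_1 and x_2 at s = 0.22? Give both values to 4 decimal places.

Euler on (x_1,x_2): x_1_{n+1} = x_1_n + h·x_1', x_2_{n+1} = x_2_n + h·x_2'.
0.000000: (0.100000, -0.570000); f=(0.170560, 0.657780) → (0.118762, -0.497644)
0.110000: (0.118762, -0.497644); f=(0.193279, 0.565318) → (0.140022, -0.435459)
(x_1(0.22), x_2(0.22)) ≈ (0.1400, -0.4355)

0.1400, -0.4355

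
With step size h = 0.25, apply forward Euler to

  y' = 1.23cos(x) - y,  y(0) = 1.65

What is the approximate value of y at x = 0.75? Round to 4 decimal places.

1.3624

Euler: y_{n+1} = y_n + h·f(x_n, y_n).
x=0.000000, y=1.650000: f=-0.420000 → y ← 1.650000 + 0.25·(-0.420000) = 1.545000
x=0.250000, y=1.545000: f=-0.353238 → y ← 1.545000 + 0.25·(-0.353238) = 1.456691
x=0.500000, y=1.456691: f=-0.377264 → y ← 1.456691 + 0.25·(-0.377264) = 1.362375
y(0.75) ≈ 1.3624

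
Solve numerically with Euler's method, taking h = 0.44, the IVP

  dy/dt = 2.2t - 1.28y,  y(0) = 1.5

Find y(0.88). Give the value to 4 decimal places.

Euler: y_{n+1} = y_n + h·f(t_n, y_n).
t=0.000000, y=1.500000: f=-1.920000 → y ← 1.500000 + 0.44·(-1.920000) = 0.655200
t=0.440000, y=0.655200: f=0.129344 → y ← 0.655200 + 0.44·0.129344 = 0.712111
y(0.88) ≈ 0.7121

0.7121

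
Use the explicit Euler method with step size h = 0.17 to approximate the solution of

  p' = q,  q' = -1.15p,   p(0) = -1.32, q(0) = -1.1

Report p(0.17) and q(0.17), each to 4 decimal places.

Euler on (p,q): p_{n+1} = p_n + h·p', q_{n+1} = q_n + h·q'.
0.000000: (-1.320000, -1.100000); f=(-1.100000, 1.518000) → (-1.507000, -0.841940)
(p(0.17), q(0.17)) ≈ (-1.5070, -0.8419)

-1.5070, -0.8419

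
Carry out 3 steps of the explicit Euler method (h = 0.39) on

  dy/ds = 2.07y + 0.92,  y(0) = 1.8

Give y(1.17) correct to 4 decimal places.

12.8051

Euler: y_{n+1} = y_n + h·f(s_n, y_n).
s=0.000000, y=1.800000: f=4.646000 → y ← 1.800000 + 0.39·4.646000 = 3.611940
s=0.390000, y=3.611940: f=8.396716 → y ← 3.611940 + 0.39·8.396716 = 6.886659
s=0.780000, y=6.886659: f=15.175384 → y ← 6.886659 + 0.39·15.175384 = 12.805059
y(1.17) ≈ 12.8051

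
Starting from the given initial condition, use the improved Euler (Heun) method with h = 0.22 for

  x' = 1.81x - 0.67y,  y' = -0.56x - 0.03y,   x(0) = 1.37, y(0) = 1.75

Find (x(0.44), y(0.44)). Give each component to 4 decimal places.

2.2953, 1.3018

Heun on (x,y): k1 = f(t_n, state_n); k2 = f(t_n + h, state_n + h·k1); state_{n+1} = state_n + (h/2)·(k1 + k2).
0.000000: (1.370000, 1.750000)
  k1 = (1.307200, -0.819700)
  predictor → (1.657584, 1.569666)
  k2 = (1.948551, -0.975337)
  → (1.728133, 1.552546)
0.220000: (1.728133, 1.552546)
  k1 = (2.087714, -1.014331)
  predictor → (2.187430, 1.329393)
  k2 = (3.068554, -1.264842)
  → (2.295322, 1.301837)
(x(0.44), y(0.44)) ≈ (2.2953, 1.3018)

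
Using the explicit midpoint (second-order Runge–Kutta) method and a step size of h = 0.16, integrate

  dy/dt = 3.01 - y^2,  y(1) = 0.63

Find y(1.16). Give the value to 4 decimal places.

0.9990

Midpoint: k1 = f(t_n, y_n); k2 = f(t_n + h/2, y_n + (h/2)·k1); y_{n+1} = y_n + h·k2.
t=1.000000, y=0.630000:
  k1 = f(1.000000, 0.630000) = 2.613100
  k2 = f(1.080000, 0.839048) = 2.305998
  y ← 0.630000 + 0.16·2.305998 = 0.998960
y(1.16) ≈ 0.9990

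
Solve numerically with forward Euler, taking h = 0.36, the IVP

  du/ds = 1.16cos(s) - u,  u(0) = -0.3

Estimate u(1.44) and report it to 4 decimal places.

Euler: u_{n+1} = u_n + h·f(s_n, u_n).
s=0.000000, u=-0.300000: f=1.460000 → u ← -0.300000 + 0.36·1.460000 = 0.225600
s=0.360000, u=0.225600: f=0.860040 → u ← 0.225600 + 0.36·0.860040 = 0.535215
s=0.720000, u=0.535215: f=0.336880 → u ← 0.535215 + 0.36·0.336880 = 0.656491
s=1.080000, u=0.656491: f=-0.109750 → u ← 0.656491 + 0.36·(-0.109750) = 0.616981
u(1.44) ≈ 0.6170

0.6170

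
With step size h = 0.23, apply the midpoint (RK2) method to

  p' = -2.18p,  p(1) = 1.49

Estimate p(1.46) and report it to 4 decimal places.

0.5807

Midpoint: k1 = f(t_n, p_n); k2 = f(t_n + h/2, p_n + (h/2)·k1); p_{n+1} = p_n + h·k2.
t=1.000000, p=1.490000:
  k1 = f(1.000000, 1.490000) = -3.248200
  k2 = f(1.115000, 1.116457) = -2.433876
  p ← 1.490000 + 0.23·(-2.433876) = 0.930208
t=1.230000, p=0.930208:
  k1 = f(1.230000, 0.930208) = -2.027854
  k2 = f(1.345000, 0.697005) = -1.519471
  p ← 0.930208 + 0.23·(-1.519471) = 0.580730
p(1.46) ≈ 0.5807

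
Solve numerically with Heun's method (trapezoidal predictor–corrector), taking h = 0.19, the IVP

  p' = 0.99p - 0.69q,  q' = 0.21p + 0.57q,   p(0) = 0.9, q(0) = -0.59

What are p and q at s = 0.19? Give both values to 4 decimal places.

Heun on (p,q): k1 = f(s_n, state_n); k2 = f(s_n + h, state_n + h·k1); state_{n+1} = state_n + (h/2)·(k1 + k2).
0.000000: (0.900000, -0.590000)
  k1 = (1.298100, -0.147300)
  predictor → (1.146639, -0.617987)
  k2 = (1.561584, -0.111458)
  → (1.171670, -0.614582)
(p(0.19), q(0.19)) ≈ (1.1717, -0.6146)

1.1717, -0.6146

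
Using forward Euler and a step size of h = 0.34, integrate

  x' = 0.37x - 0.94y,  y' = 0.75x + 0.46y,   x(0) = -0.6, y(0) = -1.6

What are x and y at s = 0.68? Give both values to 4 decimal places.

0.4555, -2.3584

Euler on (x,y): x_{n+1} = x_n + h·x', y_{n+1} = y_n + h·y'.
0.000000: (-0.600000, -1.600000); f=(1.282000, -1.186000) → (-0.164120, -2.003240)
0.340000: (-0.164120, -2.003240); f=(1.822321, -1.044580) → (0.455469, -2.358397)
(x(0.68), y(0.68)) ≈ (0.4555, -2.3584)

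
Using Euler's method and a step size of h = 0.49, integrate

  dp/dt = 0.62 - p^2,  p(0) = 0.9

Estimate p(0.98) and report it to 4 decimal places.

Euler: p_{n+1} = p_n + h·f(t_n, p_n).
t=0.000000, p=0.900000: f=-0.190000 → p ← 0.900000 + 0.49·(-0.190000) = 0.806900
t=0.490000, p=0.806900: f=-0.031088 → p ← 0.806900 + 0.49·(-0.031088) = 0.791667
p(0.98) ≈ 0.7917

0.7917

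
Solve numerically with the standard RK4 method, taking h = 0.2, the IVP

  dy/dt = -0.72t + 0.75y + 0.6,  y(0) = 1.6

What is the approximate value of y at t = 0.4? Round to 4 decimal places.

RK4: k1 = f(t_n, y_n); k2 = f(t_n + h/2, y_n + (h/2)·k1); k3 = f(t_n + h/2, y_n + (h/2)·k2); k4 = f(t_n + h, y_n + h·k3); y_{n+1} = y_n + (h/6)·(k1 + 2k2 + 2k3 + k4).
t=0.000000, y=1.600000:
  k1 = f(0.000000, 1.600000) = 1.800000
  k2 = f(0.100000, 1.780000) = 1.863000
  k3 = f(0.100000, 1.786300) = 1.867725
  k4 = f(0.200000, 1.973545) = 1.936159
  y ← 1.600000 + (0.2/6)·(k1 + 2k2 + 2k3 + k4) = 1.973254
t=0.200000, y=1.973254:
  k1 = f(0.200000, 1.973254) = 1.935940
  k2 = f(0.300000, 2.166848) = 2.009136
  k3 = f(0.300000, 2.174167) = 2.014625
  k4 = f(0.400000, 2.376179) = 2.094134
  y ← 1.973254 + (0.2/6)·(k1 + 2k2 + 2k3 + k4) = 2.375840
y(0.4) ≈ 2.3758

2.3758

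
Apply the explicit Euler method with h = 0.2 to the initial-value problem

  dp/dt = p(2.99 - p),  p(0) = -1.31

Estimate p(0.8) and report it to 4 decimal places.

-56.5144

Euler: p_{n+1} = p_n + h·f(t_n, p_n).
t=0.000000, p=-1.310000: f=-5.633000 → p ← -1.310000 + 0.2·(-5.633000) = -2.436600
t=0.200000, p=-2.436600: f=-13.222454 → p ← -2.436600 + 0.2·(-13.222454) = -5.081091
t=0.400000, p=-5.081091: f=-41.009944 → p ← -5.081091 + 0.2·(-41.009944) = -13.283080
t=0.600000, p=-13.283080: f=-216.156609 → p ← -13.283080 + 0.2·(-216.156609) = -56.514401
p(0.8) ≈ -56.5144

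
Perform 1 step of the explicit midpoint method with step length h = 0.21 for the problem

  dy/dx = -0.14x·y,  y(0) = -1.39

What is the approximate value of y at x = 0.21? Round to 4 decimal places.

-1.3857

Midpoint: k1 = f(x_n, y_n); k2 = f(x_n + h/2, y_n + (h/2)·k1); y_{n+1} = y_n + h·k2.
x=0.000000, y=-1.390000:
  k1 = f(0.000000, -1.390000) = 0.000000
  k2 = f(0.105000, -1.390000) = 0.020433
  y ← -1.390000 + 0.21·0.020433 = -1.385709
y(0.21) ≈ -1.3857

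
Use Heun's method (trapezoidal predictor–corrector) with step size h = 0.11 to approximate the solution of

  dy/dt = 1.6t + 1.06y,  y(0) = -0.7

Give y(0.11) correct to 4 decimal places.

-0.7767

Heun: k1 = f(t_n, y_n); k2 = f(t_n + h, y_n + h·k1); y_{n+1} = y_n + (h/2)·(k1 + k2).
t=0.000000, y=-0.700000:
  k1 = f(0.000000, -0.700000) = -0.742000
  k2 = f(0.110000, -0.781620) = -0.652517
  y ← -0.700000 + (0.11/2)·(-0.742000 + (-0.652517)) = -0.776698
y(0.11) ≈ -0.7767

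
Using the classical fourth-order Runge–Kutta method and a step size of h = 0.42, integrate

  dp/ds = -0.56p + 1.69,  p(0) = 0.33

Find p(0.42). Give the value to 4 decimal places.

0.8933

RK4: k1 = f(s_n, p_n); k2 = f(s_n + h/2, p_n + (h/2)·k1); k3 = f(s_n + h/2, p_n + (h/2)·k2); k4 = f(s_n + h, p_n + h·k3); p_{n+1} = p_n + (h/6)·(k1 + 2k2 + 2k3 + k4).
s=0.000000, p=0.330000:
  k1 = f(0.000000, 0.330000) = 1.505200
  k2 = f(0.210000, 0.646092) = 1.328188
  k3 = f(0.210000, 0.608920) = 1.349005
  k4 = f(0.420000, 0.896582) = 1.187914
  p ← 0.330000 + (0.42/6)·(k1 + 2k2 + 2k3 + k4) = 0.893325
p(0.42) ≈ 0.8933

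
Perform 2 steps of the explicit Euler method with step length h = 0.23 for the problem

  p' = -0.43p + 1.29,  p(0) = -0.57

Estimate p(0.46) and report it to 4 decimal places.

Euler: p_{n+1} = p_n + h·f(t_n, p_n).
t=0.000000, p=-0.570000: f=1.535100 → p ← -0.570000 + 0.23·1.535100 = -0.216927
t=0.230000, p=-0.216927: f=1.383279 → p ← -0.216927 + 0.23·1.383279 = 0.101227
p(0.46) ≈ 0.1012

0.1012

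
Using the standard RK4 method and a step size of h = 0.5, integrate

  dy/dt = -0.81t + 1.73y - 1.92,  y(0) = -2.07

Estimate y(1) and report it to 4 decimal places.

RK4: k1 = f(t_n, y_n); k2 = f(t_n + h/2, y_n + (h/2)·k1); k3 = f(t_n + h/2, y_n + (h/2)·k2); k4 = f(t_n + h, y_n + h·k3); y_{n+1} = y_n + (h/6)·(k1 + 2k2 + 2k3 + k4).
t=0.000000, y=-2.070000:
  k1 = f(0.000000, -2.070000) = -5.501100
  k2 = f(0.250000, -3.445275) = -8.082826
  k3 = f(0.250000, -4.090706) = -9.199422
  k4 = f(0.500000, -6.669711) = -13.863600
  y ← -2.070000 + (0.5/6)·(k1 + 2k2 + 2k3 + k4) = -6.564100
t=0.500000, y=-6.564100:
  k1 = f(0.500000, -6.564100) = -13.680892
  k2 = f(0.750000, -9.984323) = -19.800378
  k3 = f(0.750000, -11.514194) = -22.447056
  k4 = f(1.000000, -17.787628) = -33.502596
  y ← -6.564100 + (0.5/6)·(k1 + 2k2 + 2k3 + k4) = -17.537296
y(1) ≈ -17.5373

-17.5373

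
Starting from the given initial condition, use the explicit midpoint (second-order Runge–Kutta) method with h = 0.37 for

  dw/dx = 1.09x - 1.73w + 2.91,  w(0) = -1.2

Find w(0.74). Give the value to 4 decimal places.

0.9810

Midpoint: k1 = f(x_n, w_n); k2 = f(x_n + h/2, w_n + (h/2)·k1); w_{n+1} = w_n + h·k2.
x=0.000000, w=-1.200000:
  k1 = f(0.000000, -1.200000) = 4.986000
  k2 = f(0.185000, -0.277590) = 3.591881
  w ← -1.200000 + 0.37·3.591881 = 0.128996
x=0.370000, w=0.128996:
  k1 = f(0.370000, 0.128996) = 3.090137
  k2 = f(0.555000, 0.700671) = 2.302789
  w ← 0.128996 + 0.37·2.302789 = 0.981028
w(0.74) ≈ 0.9810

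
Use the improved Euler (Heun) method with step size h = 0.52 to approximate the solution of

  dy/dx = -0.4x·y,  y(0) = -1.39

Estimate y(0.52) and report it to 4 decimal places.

Heun: k1 = f(x_n, y_n); k2 = f(x_n + h, y_n + h·k1); y_{n+1} = y_n + (h/2)·(k1 + k2).
x=0.000000, y=-1.390000:
  k1 = f(0.000000, -1.390000) = 0.000000
  k2 = f(0.520000, -1.390000) = 0.289120
  y ← -1.390000 + (0.52/2)·(0.000000 + 0.289120) = -1.314829
y(0.52) ≈ -1.3148

-1.3148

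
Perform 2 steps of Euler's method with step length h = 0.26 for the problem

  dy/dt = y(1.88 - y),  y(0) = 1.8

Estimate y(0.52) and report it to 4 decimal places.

1.8578

Euler: y_{n+1} = y_n + h·f(t_n, y_n).
t=0.000000, y=1.800000: f=0.144000 → y ← 1.800000 + 0.26·0.144000 = 1.837440
t=0.260000, y=1.837440: f=0.078201 → y ← 1.837440 + 0.26·0.078201 = 1.857772
y(0.52) ≈ 1.8578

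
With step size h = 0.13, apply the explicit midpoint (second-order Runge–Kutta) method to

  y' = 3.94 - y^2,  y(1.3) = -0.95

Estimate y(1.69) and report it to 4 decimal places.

Midpoint: k1 = f(t_n, y_n); k2 = f(t_n + h/2, y_n + (h/2)·k1); y_{n+1} = y_n + h·k2.
t=1.300000, y=-0.950000:
  k1 = f(1.300000, -0.950000) = 3.037500
  k2 = f(1.365000, -0.752562) = 3.373650
  y ← -0.950000 + 0.13·3.373650 = -0.511426
t=1.430000, y=-0.511426:
  k1 = f(1.430000, -0.511426) = 3.678444
  k2 = f(1.495000, -0.272327) = 3.865838
  y ← -0.511426 + 0.13·3.865838 = -0.008867
t=1.560000, y=-0.008867:
  k1 = f(1.560000, -0.008867) = 3.939921
  k2 = f(1.625000, 0.247228) = 3.878878
  y ← -0.008867 + 0.13·3.878878 = 0.495388
y(1.69) ≈ 0.4954

0.4954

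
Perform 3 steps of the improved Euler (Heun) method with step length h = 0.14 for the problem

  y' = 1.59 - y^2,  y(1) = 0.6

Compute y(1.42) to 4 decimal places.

0.9806

Heun: k1 = f(x_n, y_n); k2 = f(x_n + h, y_n + h·k1); y_{n+1} = y_n + (h/2)·(k1 + k2).
x=1.000000, y=0.600000:
  k1 = f(1.000000, 0.600000) = 1.230000
  k2 = f(1.140000, 0.772200) = 0.993707
  y ← 0.600000 + (0.14/2)·(1.230000 + 0.993707) = 0.755660
x=1.140000, y=0.755660:
  k1 = f(1.140000, 0.755660) = 1.018979
  k2 = f(1.280000, 0.898317) = 0.783027
  y ← 0.755660 + (0.14/2)·(1.018979 + 0.783027) = 0.881800
x=1.280000, y=0.881800:
  k1 = f(1.280000, 0.881800) = 0.812429
  k2 = f(1.420000, 0.995540) = 0.598900
  y ← 0.881800 + (0.14/2)·(0.812429 + 0.598900) = 0.980593
y(1.42) ≈ 0.9806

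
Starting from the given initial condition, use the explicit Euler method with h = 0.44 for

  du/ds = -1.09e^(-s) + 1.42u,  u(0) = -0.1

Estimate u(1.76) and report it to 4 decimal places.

Euler: u_{n+1} = u_n + h·f(s_n, u_n).
s=0.000000, u=-0.100000: f=-1.232000 → u ← -0.100000 + 0.44·(-1.232000) = -0.642080
s=0.440000, u=-0.642080: f=-1.613753 → u ← -0.642080 + 0.44·(-1.613753) = -1.352131
s=0.880000, u=-1.352131: f=-2.372140 → u ← -1.352131 + 0.44·(-2.372140) = -2.395873
s=1.320000, u=-2.395873: f=-3.693317 → u ← -2.395873 + 0.44·(-3.693317) = -4.020933
u(1.76) ≈ -4.0209

-4.0209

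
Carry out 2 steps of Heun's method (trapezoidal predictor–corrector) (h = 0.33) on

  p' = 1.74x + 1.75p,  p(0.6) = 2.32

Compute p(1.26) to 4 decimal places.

8.7811

Heun: k1 = f(x_n, p_n); k2 = f(x_n + h, p_n + h·k1); p_{n+1} = p_n + (h/2)·(k1 + k2).
x=0.600000, p=2.320000:
  k1 = f(0.600000, 2.320000) = 5.104000
  k2 = f(0.930000, 4.004320) = 8.625760
  p ← 2.320000 + (0.33/2)·(5.104000 + 8.625760) = 4.585410
x=0.930000, p=4.585410:
  k1 = f(0.930000, 4.585410) = 9.642668
  k2 = f(1.260000, 7.767491) = 15.785509
  p ← 4.585410 + (0.33/2)·(9.642668 + 15.785509) = 8.781060
p(1.26) ≈ 8.7811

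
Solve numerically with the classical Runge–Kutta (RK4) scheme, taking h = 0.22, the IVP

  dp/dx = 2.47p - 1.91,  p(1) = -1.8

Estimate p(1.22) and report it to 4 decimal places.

RK4: k1 = f(x_n, p_n); k2 = f(x_n + h/2, p_n + (h/2)·k1); k3 = f(x_n + h/2, p_n + (h/2)·k2); k4 = f(x_n + h, p_n + h·k3); p_{n+1} = p_n + (h/6)·(k1 + 2k2 + 2k3 + k4).
x=1.000000, p=-1.800000:
  k1 = f(1.000000, -1.800000) = -6.356000
  k2 = f(1.110000, -2.499160) = -8.082925
  k3 = f(1.110000, -2.689122) = -8.552131
  k4 = f(1.220000, -3.681469) = -11.003228
  p ← -1.800000 + (0.22/6)·(k1 + 2k2 + 2k3 + k4) = -3.656409
p(1.22) ≈ -3.6564

-3.6564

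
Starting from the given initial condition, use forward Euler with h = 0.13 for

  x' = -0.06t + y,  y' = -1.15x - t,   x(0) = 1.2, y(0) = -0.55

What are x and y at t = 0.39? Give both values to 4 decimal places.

Euler on (x,y): x_{n+1} = x_n + h·x', y_{n+1} = y_n + h·y'.
0.000000: (1.200000, -0.550000); f=(-0.550000, -1.380000) → (1.128500, -0.729400)
0.130000: (1.128500, -0.729400); f=(-0.737200, -1.427775) → (1.032664, -0.915011)
0.260000: (1.032664, -0.915011); f=(-0.930611, -1.447564) → (0.911685, -1.103194)
(x(0.39), y(0.39)) ≈ (0.9117, -1.1032)

0.9117, -1.1032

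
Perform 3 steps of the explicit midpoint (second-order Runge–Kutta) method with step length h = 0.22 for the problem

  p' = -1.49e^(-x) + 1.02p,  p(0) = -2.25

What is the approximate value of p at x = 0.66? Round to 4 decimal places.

Midpoint: k1 = f(x_n, p_n); k2 = f(x_n + h/2, p_n + (h/2)·k1); p_{n+1} = p_n + h·k2.
x=0.000000, p=-2.250000:
  k1 = f(0.000000, -2.250000) = -3.785000
  k2 = f(0.110000, -2.666350) = -4.054470
  p ← -2.250000 + 0.22·(-4.054470) = -3.141983
x=0.220000, p=-3.141983:
  k1 = f(0.220000, -3.141983) = -4.400576
  k2 = f(0.330000, -3.626047) = -4.769764
  p ← -3.141983 + 0.22·(-4.769764) = -4.191331
x=0.440000, p=-4.191331:
  k1 = f(0.440000, -4.191331) = -5.234772
  k2 = f(0.550000, -4.767156) = -5.722155
  p ← -4.191331 + 0.22·(-5.722155) = -5.450206
p(0.66) ≈ -5.4502

-5.4502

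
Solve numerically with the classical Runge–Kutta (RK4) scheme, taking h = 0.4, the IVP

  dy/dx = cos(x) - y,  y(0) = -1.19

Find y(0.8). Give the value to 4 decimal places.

-0.0526

RK4: k1 = f(x_n, y_n); k2 = f(x_n + h/2, y_n + (h/2)·k1); k3 = f(x_n + h/2, y_n + (h/2)·k2); k4 = f(x_n + h, y_n + h·k3); y_{n+1} = y_n + (h/6)·(k1 + 2k2 + 2k3 + k4).
x=0.000000, y=-1.190000:
  k1 = f(0.000000, -1.190000) = 2.190000
  k2 = f(0.200000, -0.752000) = 1.732067
  k3 = f(0.200000, -0.843587) = 1.823653
  k4 = f(0.400000, -0.460539) = 1.381600
  y ← -1.190000 + (0.4/6)·(k1 + 2k2 + 2k3 + k4) = -0.477797
x=0.400000, y=-0.477797:
  k1 = f(0.400000, -0.477797) = 1.398858
  k2 = f(0.600000, -0.198026) = 1.023361
  k3 = f(0.600000, -0.273125) = 1.098461
  k4 = f(0.800000, -0.038413) = 0.735120
  y ← -0.477797 + (0.4/6)·(k1 + 2k2 + 2k3 + k4) = -0.052623
y(0.8) ≈ -0.0526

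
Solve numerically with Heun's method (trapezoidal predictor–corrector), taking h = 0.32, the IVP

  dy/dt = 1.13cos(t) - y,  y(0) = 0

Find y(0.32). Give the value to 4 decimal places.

0.2946

Heun: k1 = f(t_n, y_n); k2 = f(t_n + h, y_n + h·k1); y_{n+1} = y_n + (h/2)·(k1 + k2).
t=0.000000, y=0.000000:
  k1 = f(0.000000, 0.000000) = 1.130000
  k2 = f(0.320000, 0.361600) = 0.711036
  y ← 0.000000 + (0.32/2)·(1.130000 + 0.711036) = 0.294566
y(0.32) ≈ 0.2946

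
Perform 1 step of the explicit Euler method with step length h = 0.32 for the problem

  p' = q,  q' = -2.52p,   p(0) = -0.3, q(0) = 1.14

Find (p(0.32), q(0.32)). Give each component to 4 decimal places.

0.0648, 1.3819

Euler on (p,q): p_{n+1} = p_n + h·p', q_{n+1} = q_n + h·q'.
0.000000: (-0.300000, 1.140000); f=(1.140000, 0.756000) → (0.064800, 1.381920)
(p(0.32), q(0.32)) ≈ (0.0648, 1.3819)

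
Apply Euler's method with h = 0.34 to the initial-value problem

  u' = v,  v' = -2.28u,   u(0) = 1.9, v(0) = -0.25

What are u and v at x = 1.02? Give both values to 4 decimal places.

0.1651, -4.0828

Euler on (u,v): u_{n+1} = u_n + h·u', v_{n+1} = v_n + h·v'.
0.000000: (1.900000, -0.250000); f=(-0.250000, -4.332000) → (1.815000, -1.722880)
0.340000: (1.815000, -1.722880); f=(-1.722880, -4.138200) → (1.229221, -3.129868)
0.680000: (1.229221, -3.129868); f=(-3.129868, -2.802623) → (0.165066, -4.082760)
(u(1.02), v(1.02)) ≈ (0.1651, -4.0828)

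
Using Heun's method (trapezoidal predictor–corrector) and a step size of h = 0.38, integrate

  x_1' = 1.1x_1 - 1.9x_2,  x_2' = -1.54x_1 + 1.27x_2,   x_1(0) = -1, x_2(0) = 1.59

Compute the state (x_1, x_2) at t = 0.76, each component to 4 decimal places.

Heun on (x_1,x_2): k1 = f(t_n, state_n); k2 = f(t_n + h, state_n + h·k1); state_{n+1} = state_n + (h/2)·(k1 + k2).
0.000000: (-1.000000, 1.590000)
  k1 = (-4.121000, 3.559300)
  predictor → (-2.565980, 2.942534)
  k2 = (-8.413393, 7.688627)
  → (-3.381535, 3.727106)
0.380000: (-3.381535, 3.727106)
  k1 = (-10.801190, 9.940988)
  predictor → (-7.485987, 7.504682)
  k2 = (-22.493481, 21.059365)
  → (-9.707522, 9.617173)
(x_1(0.76), x_2(0.76)) ≈ (-9.7075, 9.6172)

-9.7075, 9.6172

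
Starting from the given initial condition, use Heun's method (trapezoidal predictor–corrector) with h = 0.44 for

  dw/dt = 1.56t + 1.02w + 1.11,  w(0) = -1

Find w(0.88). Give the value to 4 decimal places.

-0.1216

Heun: k1 = f(t_n, w_n); k2 = f(t_n + h, w_n + h·k1); w_{n+1} = w_n + (h/2)·(k1 + k2).
t=0.000000, w=-1.000000:
  k1 = f(0.000000, -1.000000) = 0.090000
  k2 = f(0.440000, -0.960400) = 0.816792
  w ← -1.000000 + (0.44/2)·(0.090000 + 0.816792) = -0.800506
t=0.440000, w=-0.800506:
  k1 = f(0.440000, -0.800506) = 0.979884
  k2 = f(0.880000, -0.369357) = 2.106056
  w ← -0.800506 + (0.44/2)·(0.979884 + 2.106056) = -0.121599
w(0.88) ≈ -0.1216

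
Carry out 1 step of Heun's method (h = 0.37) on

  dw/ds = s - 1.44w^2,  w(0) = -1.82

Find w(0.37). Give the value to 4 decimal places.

Heun: k1 = f(s_n, w_n); k2 = f(s_n + h, w_n + h·k1); w_{n+1} = w_n + (h/2)·(k1 + k2).
s=0.000000, w=-1.820000:
  k1 = f(0.000000, -1.820000) = -4.769856
  k2 = f(0.370000, -3.584847) = -18.135621
  w ← -1.820000 + (0.37/2)·(-4.769856 + (-18.135621)) = -6.057513
w(0.37) ≈ -6.0575

-6.0575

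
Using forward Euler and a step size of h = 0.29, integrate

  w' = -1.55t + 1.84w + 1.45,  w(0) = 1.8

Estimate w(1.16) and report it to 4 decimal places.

Euler: w_{n+1} = w_n + h·f(t_n, w_n).
t=0.000000, w=1.800000: f=4.762000 → w ← 1.800000 + 0.29·4.762000 = 3.180980
t=0.290000, w=3.180980: f=6.853503 → w ← 3.180980 + 0.29·6.853503 = 5.168496
t=0.580000, w=5.168496: f=10.061033 → w ← 5.168496 + 0.29·10.061033 = 8.086195
t=0.870000, w=8.086195: f=14.980099 → w ← 8.086195 + 0.29·14.980099 = 12.430424
w(1.16) ≈ 12.4304

12.4304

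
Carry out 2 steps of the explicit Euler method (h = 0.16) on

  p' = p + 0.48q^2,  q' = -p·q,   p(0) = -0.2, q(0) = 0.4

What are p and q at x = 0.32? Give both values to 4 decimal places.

-0.2418, 0.4273

Euler on (p,q): p_{n+1} = p_n + h·p', q_{n+1} = q_n + h·q'.
0.000000: (-0.200000, 0.400000); f=(-0.123200, 0.080000) → (-0.219712, 0.412800)
0.160000: (-0.219712, 0.412800); f=(-0.137918, 0.090697) → (-0.241779, 0.427312)
(p(0.32), q(0.32)) ≈ (-0.2418, 0.4273)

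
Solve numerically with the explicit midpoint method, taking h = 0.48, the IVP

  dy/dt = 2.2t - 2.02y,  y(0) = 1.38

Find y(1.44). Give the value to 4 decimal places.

1.2697

Midpoint: k1 = f(t_n, y_n); k2 = f(t_n + h/2, y_n + (h/2)·k1); y_{n+1} = y_n + h·k2.
t=0.000000, y=1.380000:
  k1 = f(0.000000, 1.380000) = -2.787600
  k2 = f(0.240000, 0.710976) = -0.908172
  y ← 1.380000 + 0.48·(-0.908172) = 0.944078
t=0.480000, y=0.944078:
  k1 = f(0.480000, 0.944078) = -0.851037
  k2 = f(0.720000, 0.739829) = 0.089546
  y ← 0.944078 + 0.48·0.089546 = 0.987060
t=0.960000, y=0.987060:
  k1 = f(0.960000, 0.987060) = 0.118140
  k2 = f(1.200000, 1.015413) = 0.588865
  y ← 0.987060 + 0.48·0.588865 = 1.269715
y(1.44) ≈ 1.2697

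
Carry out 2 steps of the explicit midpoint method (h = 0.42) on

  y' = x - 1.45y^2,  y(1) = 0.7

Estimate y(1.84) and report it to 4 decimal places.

Midpoint: k1 = f(x_n, y_n); k2 = f(x_n + h/2, y_n + (h/2)·k1); y_{n+1} = y_n + h·k2.
x=1.000000, y=0.700000:
  k1 = f(1.000000, 0.700000) = 0.289500
  k2 = f(1.210000, 0.760795) = 0.370727
  y ← 0.700000 + 0.42·0.370727 = 0.855705
x=1.420000, y=0.855705:
  k1 = f(1.420000, 0.855705) = 0.358264
  k2 = f(1.630000, 0.930941) = 0.373356
  y ← 0.855705 + 0.42·0.373356 = 1.012515
y(1.84) ≈ 1.0125

1.0125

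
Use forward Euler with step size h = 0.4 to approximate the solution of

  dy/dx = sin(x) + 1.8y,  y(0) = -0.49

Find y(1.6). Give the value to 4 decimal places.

-2.9614

Euler: y_{n+1} = y_n + h·f(x_n, y_n).
x=0.000000, y=-0.490000: f=-0.882000 → y ← -0.490000 + 0.4·(-0.882000) = -0.842800
x=0.400000, y=-0.842800: f=-1.127622 → y ← -0.842800 + 0.4·(-1.127622) = -1.293849
x=0.800000, y=-1.293849: f=-1.611572 → y ← -1.293849 + 0.4·(-1.611572) = -1.938477
x=1.200000, y=-1.938477: f=-2.557220 → y ← -1.938477 + 0.4·(-2.557220) = -2.961365
y(1.6) ≈ -2.9614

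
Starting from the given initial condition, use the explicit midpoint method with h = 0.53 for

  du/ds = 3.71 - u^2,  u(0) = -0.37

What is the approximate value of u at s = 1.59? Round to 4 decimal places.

1.6007

Midpoint: k1 = f(s_n, u_n); k2 = f(s_n + h/2, u_n + (h/2)·k1); u_{n+1} = u_n + h·k2.
s=0.000000, u=-0.370000:
  k1 = f(0.000000, -0.370000) = 3.573100
  k2 = f(0.265000, 0.576872) = 3.377219
  u ← -0.370000 + 0.53·3.377219 = 1.419926
s=0.530000, u=1.419926:
  k1 = f(0.530000, 1.419926) = 1.693810
  k2 = f(0.795000, 1.868786) = 0.217640
  u ← 1.419926 + 0.53·0.217640 = 1.535275
s=1.060000, u=1.535275:
  k1 = f(1.060000, 1.535275) = 1.352930
  k2 = f(1.325000, 1.893802) = 0.123515
  u ← 1.535275 + 0.53·0.123515 = 1.600738
u(1.59) ≈ 1.6007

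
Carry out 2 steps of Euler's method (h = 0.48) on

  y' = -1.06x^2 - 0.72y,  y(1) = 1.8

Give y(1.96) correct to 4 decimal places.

-0.6766

Euler: y_{n+1} = y_n + h·f(x_n, y_n).
x=1.000000, y=1.800000: f=-2.356000 → y ← 1.800000 + 0.48·(-2.356000) = 0.669120
x=1.480000, y=0.669120: f=-2.803590 → y ← 0.669120 + 0.48·(-2.803590) = -0.676603
y(1.96) ≈ -0.6766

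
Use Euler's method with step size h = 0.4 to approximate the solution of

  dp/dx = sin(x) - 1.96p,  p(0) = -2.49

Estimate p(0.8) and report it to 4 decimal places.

0.0396

Euler: p_{n+1} = p_n + h·f(x_n, p_n).
x=0.000000, p=-2.490000: f=4.880400 → p ← -2.490000 + 0.4·4.880400 = -0.537840
x=0.400000, p=-0.537840: f=1.443585 → p ← -0.537840 + 0.4·1.443585 = 0.039594
p(0.8) ≈ 0.0396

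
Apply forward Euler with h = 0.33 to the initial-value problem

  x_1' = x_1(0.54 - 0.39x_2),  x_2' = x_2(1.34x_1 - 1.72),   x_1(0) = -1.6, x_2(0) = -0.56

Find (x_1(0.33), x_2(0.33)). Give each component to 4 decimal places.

Euler on (x_1,x_2): x_1_{n+1} = x_1_n + h·x_1', x_2_{n+1} = x_2_n + h·x_2'.
0.000000: (-1.600000, -0.560000); f=(-1.213440, 2.163840) → (-2.000435, 0.154067)
(x_1(0.33), x_2(0.33)) ≈ (-2.0004, 0.1541)

-2.0004, 0.1541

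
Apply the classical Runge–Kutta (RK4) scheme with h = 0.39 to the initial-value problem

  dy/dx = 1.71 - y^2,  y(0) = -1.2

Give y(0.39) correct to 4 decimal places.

-1.0302

RK4: k1 = f(x_n, y_n); k2 = f(x_n + h/2, y_n + (h/2)·k1); k3 = f(x_n + h/2, y_n + (h/2)·k2); k4 = f(x_n + h, y_n + h·k3); y_{n+1} = y_n + (h/6)·(k1 + 2k2 + 2k3 + k4).
x=0.000000, y=-1.200000:
  k1 = f(0.000000, -1.200000) = 0.270000
  k2 = f(0.195000, -1.147350) = 0.393588
  k3 = f(0.195000, -1.123250) = 0.448309
  k4 = f(0.390000, -1.025160) = 0.659048
  y ← -1.200000 + (0.39/6)·(k1 + 2k2 + 2k3 + k4) = -1.030165
y(0.39) ≈ -1.0302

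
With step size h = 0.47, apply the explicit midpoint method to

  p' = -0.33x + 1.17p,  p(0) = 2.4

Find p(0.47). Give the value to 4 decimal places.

Midpoint: k1 = f(x_n, p_n); k2 = f(x_n + h/2, p_n + (h/2)·k1); p_{n+1} = p_n + h·k2.
x=0.000000, p=2.400000:
  k1 = f(0.000000, 2.400000) = 2.808000
  k2 = f(0.235000, 3.059880) = 3.502510
  p ← 2.400000 + 0.47·3.502510 = 4.046180
p(0.47) ≈ 4.0462

4.0462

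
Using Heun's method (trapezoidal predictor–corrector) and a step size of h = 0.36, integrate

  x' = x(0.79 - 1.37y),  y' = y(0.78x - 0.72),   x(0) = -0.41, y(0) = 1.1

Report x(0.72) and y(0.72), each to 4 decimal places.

-0.3377, 0.5504

Heun on (x,y): k1 = f(t_n, state_n); k2 = f(t_n + h, state_n + h·k1); state_{n+1} = state_n + (h/2)·(k1 + k2).
0.000000: (-0.410000, 1.100000)
  k1 = (0.293970, -1.143780)
  predictor → (-0.304171, 0.688239)
  k2 = (0.046504, -0.658819)
  → (-0.348715, 0.775532)
0.360000: (-0.348715, 0.775532)
  k1 = (0.095017, -0.769326)
  predictor → (-0.314508, 0.498575)
  k2 = (-0.033637, -0.481283)
  → (-0.337666, 0.550423)
(x(0.72), y(0.72)) ≈ (-0.3377, 0.5504)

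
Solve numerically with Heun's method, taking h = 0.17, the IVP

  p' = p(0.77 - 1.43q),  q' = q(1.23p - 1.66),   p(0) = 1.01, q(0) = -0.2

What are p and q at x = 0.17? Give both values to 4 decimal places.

Heun on (p,q): k1 = f(x_n, state_n); k2 = f(x_n + h, state_n + h·k1); state_{n+1} = state_n + (h/2)·(k1 + k2).
0.000000: (1.010000, -0.200000)
  k1 = (1.066560, 0.083540)
  predictor → (1.191315, -0.185798)
  k2 = (1.233835, 0.036172)
  → (1.205534, -0.189825)
(p(0.17), q(0.17)) ≈ (1.2055, -0.1898)

1.2055, -0.1898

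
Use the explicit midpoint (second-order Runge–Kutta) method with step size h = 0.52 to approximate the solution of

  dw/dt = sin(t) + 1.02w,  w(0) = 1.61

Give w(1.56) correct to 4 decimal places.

9.2317

Midpoint: k1 = f(t_n, w_n); k2 = f(t_n + h/2, w_n + (h/2)·k1); w_{n+1} = w_n + h·k2.
t=0.000000, w=1.610000:
  k1 = f(0.000000, 1.610000) = 1.642200
  k2 = f(0.260000, 2.036972) = 2.334792
  w ← 1.610000 + 0.52·2.334792 = 2.824092
t=0.520000, w=2.824092:
  k1 = f(0.520000, 2.824092) = 3.377454
  k2 = f(0.780000, 3.702230) = 4.479554
  w ← 2.824092 + 0.52·4.479554 = 5.153460
t=1.040000, w=5.153460:
  k1 = f(1.040000, 5.153460) = 6.118933
  k2 = f(1.300000, 6.744382) = 7.842828
  w ← 5.153460 + 0.52·7.842828 = 9.231731
w(1.56) ≈ 9.2317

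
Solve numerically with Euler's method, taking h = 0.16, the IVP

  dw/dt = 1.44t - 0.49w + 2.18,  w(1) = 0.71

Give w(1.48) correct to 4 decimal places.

Euler: w_{n+1} = w_n + h·f(t_n, w_n).
t=1.000000, w=0.710000: f=3.272100 → w ← 0.710000 + 0.16·3.272100 = 1.233536
t=1.160000, w=1.233536: f=3.245967 → w ← 1.233536 + 0.16·3.245967 = 1.752891
t=1.320000, w=1.752891: f=3.221884 → w ← 1.752891 + 0.16·3.221884 = 2.268392
w(1.48) ≈ 2.2684

2.2684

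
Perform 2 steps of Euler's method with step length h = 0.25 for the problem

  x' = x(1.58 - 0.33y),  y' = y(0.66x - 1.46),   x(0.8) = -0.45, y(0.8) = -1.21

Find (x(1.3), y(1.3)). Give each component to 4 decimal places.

Euler on (x,y): x_{n+1} = x_n + h·x', y_{n+1} = y_n + h·y'.
0.800000: (-0.450000, -1.210000); f=(-0.890685, 2.125970) → (-0.672671, -0.678507)
1.050000: (-0.672671, -0.678507); f=(-1.213437, 1.291853) → (-0.976030, -0.355544)
(x(1.3), y(1.3)) ≈ (-0.9760, -0.3555)

-0.9760, -0.3555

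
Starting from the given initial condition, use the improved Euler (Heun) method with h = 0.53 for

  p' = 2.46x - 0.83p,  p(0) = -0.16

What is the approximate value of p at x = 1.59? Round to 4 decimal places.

2.1083

Heun: k1 = f(x_n, p_n); k2 = f(x_n + h, p_n + h·k1); p_{n+1} = p_n + (h/2)·(k1 + k2).
x=0.000000, p=-0.160000:
  k1 = f(0.000000, -0.160000) = 0.132800
  k2 = f(0.530000, -0.089616) = 1.378181
  p ← -0.160000 + (0.53/2)·(0.132800 + 1.378181) = 0.240410
x=0.530000, p=0.240410:
  k1 = f(0.530000, 0.240410) = 1.104260
  k2 = f(1.060000, 0.825668) = 1.922296
  p ← 0.240410 + (0.53/2)·(1.104260 + 1.922296) = 1.042447
x=1.060000, p=1.042447:
  k1 = f(1.060000, 1.042447) = 1.742369
  k2 = f(1.590000, 1.965903) = 2.279701
  p ← 1.042447 + (0.53/2)·(1.742369 + 2.279701) = 2.108296
p(1.59) ≈ 2.1083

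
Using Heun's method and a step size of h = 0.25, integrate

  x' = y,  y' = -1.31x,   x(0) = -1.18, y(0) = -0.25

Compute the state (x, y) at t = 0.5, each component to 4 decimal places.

-1.1086, 0.5318

Heun on (x,y): k1 = f(t_n, state_n); k2 = f(t_n + h, state_n + h·k1); state_{n+1} = state_n + (h/2)·(k1 + k2).
0.000000: (-1.180000, -0.250000)
  k1 = (-0.250000, 1.545800)
  predictor → (-1.242500, 0.136450)
  k2 = (0.136450, 1.627675)
  → (-1.194194, 0.146684)
0.250000: (-1.194194, 0.146684)
  k1 = (0.146684, 1.564394)
  predictor → (-1.157523, 0.537783)
  k2 = (0.537783, 1.516355)
  → (-1.108635, 0.531778)
(x(0.5), y(0.5)) ≈ (-1.1086, 0.5318)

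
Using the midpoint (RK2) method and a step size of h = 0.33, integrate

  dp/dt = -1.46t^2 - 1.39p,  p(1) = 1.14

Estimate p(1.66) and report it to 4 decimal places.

-0.7562

Midpoint: k1 = f(t_n, p_n); k2 = f(t_n + h/2, p_n + (h/2)·k1); p_{n+1} = p_n + h·k2.
t=1.000000, p=1.140000:
  k1 = f(1.000000, 1.140000) = -3.044600
  k2 = f(1.165000, 0.637641) = -2.867869
  p ← 1.140000 + 0.33·(-2.867869) = 0.193603
t=1.330000, p=0.193603:
  k1 = f(1.330000, 0.193603) = -2.851702
  k2 = f(1.495000, -0.276928) = -2.878207
  p ← 0.193603 + 0.33·(-2.878207) = -0.756205
p(1.66) ≈ -0.7562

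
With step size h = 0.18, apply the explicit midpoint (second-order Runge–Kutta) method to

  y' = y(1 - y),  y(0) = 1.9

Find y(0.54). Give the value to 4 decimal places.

1.3929

Midpoint: k1 = f(t_n, y_n); k2 = f(t_n + h/2, y_n + (h/2)·k1); y_{n+1} = y_n + h·k2.
t=0.000000, y=1.900000:
  k1 = f(0.000000, 1.900000) = -1.710000
  k2 = f(0.090000, 1.746100) = -1.302765
  y ← 1.900000 + 0.18·(-1.302765) = 1.665502
t=0.180000, y=1.665502:
  k1 = f(0.180000, 1.665502) = -1.108396
  k2 = f(0.270000, 1.565747) = -0.885816
  y ← 1.665502 + 0.18·(-0.885816) = 1.506055
t=0.360000, y=1.506055:
  k1 = f(0.360000, 1.506055) = -0.762147
  k2 = f(0.450000, 1.437462) = -0.628835
  y ← 1.506055 + 0.18·(-0.628835) = 1.392865
y(0.54) ≈ 1.3929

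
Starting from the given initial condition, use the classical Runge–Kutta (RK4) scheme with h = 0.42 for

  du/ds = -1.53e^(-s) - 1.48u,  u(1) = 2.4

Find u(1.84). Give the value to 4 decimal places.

0.5265

RK4: k1 = f(s_n, u_n); k2 = f(s_n + h/2, u_n + (h/2)·k1); k3 = f(s_n + h/2, u_n + (h/2)·k2); k4 = f(s_n + h, u_n + h·k3); u_{n+1} = u_n + (h/6)·(k1 + 2k2 + 2k3 + k4).
s=1.000000, u=2.400000:
  k1 = f(1.000000, 2.400000) = -4.114856
  k2 = f(1.210000, 1.535880) = -2.729345
  k3 = f(1.210000, 1.826838) = -3.159961
  k4 = f(1.420000, 1.072816) = -1.957590
  u ← 2.400000 + (0.42/6)·(k1 + 2k2 + 2k3 + k4) = 1.150426
s=1.420000, u=1.150426:
  k1 = f(1.420000, 1.150426) = -2.072453
  k2 = f(1.630000, 0.715211) = -1.358284
  k3 = f(1.630000, 0.865186) = -1.580248
  k4 = f(1.840000, 0.486722) = -0.963339
  u ← 1.150426 + (0.42/6)·(k1 + 2k2 + 2k3 + k4) = 0.526526
u(1.84) ≈ 0.5265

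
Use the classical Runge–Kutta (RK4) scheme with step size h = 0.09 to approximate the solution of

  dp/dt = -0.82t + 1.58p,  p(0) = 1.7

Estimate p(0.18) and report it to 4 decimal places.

RK4: k1 = f(t_n, p_n); k2 = f(t_n + h/2, p_n + (h/2)·k1); k3 = f(t_n + h/2, p_n + (h/2)·k2); k4 = f(t_n + h, p_n + h·k3); p_{n+1} = p_n + (h/6)·(k1 + 2k2 + 2k3 + k4).
t=0.000000, p=1.700000:
  k1 = f(0.000000, 1.700000) = 2.686000
  k2 = f(0.045000, 1.820870) = 2.840075
  k3 = f(0.045000, 1.827803) = 2.851029
  k4 = f(0.090000, 1.956593) = 3.017616
  p ← 1.700000 + (0.09/6)·(k1 + 2k2 + 2k3 + k4) = 1.956287
t=0.090000, p=1.956287:
  k1 = f(0.090000, 1.956287) = 3.017134
  k2 = f(0.135000, 2.092058) = 3.194752
  k3 = f(0.135000, 2.100051) = 3.207381
  k4 = f(0.180000, 2.244952) = 3.399424
  p ← 1.956287 + (0.09/6)·(k1 + 2k2 + 2k3 + k4) = 2.244600
p(0.18) ≈ 2.2446

2.2446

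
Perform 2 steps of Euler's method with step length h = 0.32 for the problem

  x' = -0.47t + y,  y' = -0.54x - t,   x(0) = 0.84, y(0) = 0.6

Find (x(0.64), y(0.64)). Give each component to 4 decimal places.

Euler on (x,y): x_{n+1} = x_n + h·x', y_{n+1} = y_n + h·y'.
0.000000: (0.840000, 0.600000); f=(0.600000, -0.453600) → (1.032000, 0.454848)
0.320000: (1.032000, 0.454848); f=(0.304448, -0.877280) → (1.129423, 0.174118)
(x(0.64), y(0.64)) ≈ (1.1294, 0.1741)

1.1294, 0.1741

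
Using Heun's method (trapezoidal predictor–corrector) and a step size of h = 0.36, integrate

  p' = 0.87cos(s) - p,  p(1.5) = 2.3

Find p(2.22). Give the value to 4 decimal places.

0.9928

Heun: k1 = f(s_n, p_n); k2 = f(s_n + h, p_n + h·k1); p_{n+1} = p_n + (h/2)·(k1 + k2).
s=1.500000, p=2.300000:
  k1 = f(1.500000, 2.300000) = -2.238459
  k2 = f(1.860000, 1.494155) = -1.742269
  p ← 2.300000 + (0.36/2)·(-2.238459 + (-1.742269)) = 1.583469
s=1.860000, p=1.583469:
  k1 = f(1.860000, 1.583469) = -1.831583
  k2 = f(2.220000, 0.924099) = -1.450059
  p ← 1.583469 + (0.36/2)·(-1.831583 + (-1.450059)) = 0.992773
p(2.22) ≈ 0.9928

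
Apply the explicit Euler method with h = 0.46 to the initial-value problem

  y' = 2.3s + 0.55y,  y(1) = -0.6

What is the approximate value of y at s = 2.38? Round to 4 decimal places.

4.4476

Euler: y_{n+1} = y_n + h·f(s_n, y_n).
s=1.000000, y=-0.600000: f=1.970000 → y ← -0.600000 + 0.46·1.970000 = 0.306200
s=1.460000, y=0.306200: f=3.526410 → y ← 0.306200 + 0.46·3.526410 = 1.928349
s=1.920000, y=1.928349: f=5.476592 → y ← 1.928349 + 0.46·5.476592 = 4.447581
y(2.38) ≈ 4.4476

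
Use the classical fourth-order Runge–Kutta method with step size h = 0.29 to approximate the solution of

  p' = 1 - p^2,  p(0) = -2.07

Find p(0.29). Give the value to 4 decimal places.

-4.2441

RK4: k1 = f(s_n, p_n); k2 = f(s_n + h/2, p_n + (h/2)·k1); k3 = f(s_n + h/2, p_n + (h/2)·k2); k4 = f(s_n + h, p_n + h·k3); p_{n+1} = p_n + (h/6)·(k1 + 2k2 + 2k3 + k4).
s=0.000000, p=-2.070000:
  k1 = f(0.000000, -2.070000) = -3.284900
  k2 = f(0.145000, -2.546310) = -5.483697
  k3 = f(0.145000, -2.865136) = -7.209005
  k4 = f(0.290000, -4.160611) = -16.310687
  p ← -2.070000 + (0.29/6)·(k1 + 2k2 + 2k3 + k4) = -4.244081
p(0.29) ≈ -4.2441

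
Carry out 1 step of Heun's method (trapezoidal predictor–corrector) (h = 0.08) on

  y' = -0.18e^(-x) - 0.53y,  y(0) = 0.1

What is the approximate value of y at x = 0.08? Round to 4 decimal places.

Heun: k1 = f(x_n, y_n); k2 = f(x_n + h, y_n + h·k1); y_{n+1} = y_n + (h/2)·(k1 + k2).
x=0.000000, y=0.100000:
  k1 = f(0.000000, 0.100000) = -0.233000
  k2 = f(0.080000, 0.081360) = -0.209282
  y ← 0.100000 + (0.08/2)·(-0.233000 + (-0.209282)) = 0.082309
y(0.08) ≈ 0.0823

0.0823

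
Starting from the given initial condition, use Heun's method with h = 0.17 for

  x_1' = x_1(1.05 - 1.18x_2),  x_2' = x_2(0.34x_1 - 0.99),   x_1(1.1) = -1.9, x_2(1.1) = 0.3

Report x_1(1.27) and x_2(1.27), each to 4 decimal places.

-2.1559, 0.2268

Heun on (x_1,x_2): k1 = f(t_n, state_n); k2 = f(t_n + h, state_n + h·k1); state_{n+1} = state_n + (h/2)·(k1 + k2).
1.100000: (-1.900000, 0.300000)
  k1 = (-1.322400, -0.490800)
  predictor → (-2.124808, 0.216564)
  k2 = (-1.688063, -0.370852)
  → (-2.155889, 0.226760)
(x_1(1.27), x_2(1.27)) ≈ (-2.1559, 0.2268)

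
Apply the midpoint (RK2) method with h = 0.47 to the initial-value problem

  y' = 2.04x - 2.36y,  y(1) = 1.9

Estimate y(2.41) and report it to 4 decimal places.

1.8985

Midpoint: k1 = f(x_n, y_n); k2 = f(x_n + h/2, y_n + (h/2)·k1); y_{n+1} = y_n + h·k2.
x=1.000000, y=1.900000:
  k1 = f(1.000000, 1.900000) = -2.444000
  k2 = f(1.235000, 1.325660) = -0.609158
  y ← 1.900000 + 0.47·(-0.609158) = 1.613696
x=1.470000, y=1.613696:
  k1 = f(1.470000, 1.613696) = -0.809522
  k2 = f(1.705000, 1.423458) = 0.118839
  y ← 1.613696 + 0.47·0.118839 = 1.669550
x=1.940000, y=1.669550:
  k1 = f(1.940000, 1.669550) = 0.017462
  k2 = f(2.175000, 1.673654) = 0.487177
  y ← 1.669550 + 0.47·0.487177 = 1.898524
y(2.41) ≈ 1.8985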